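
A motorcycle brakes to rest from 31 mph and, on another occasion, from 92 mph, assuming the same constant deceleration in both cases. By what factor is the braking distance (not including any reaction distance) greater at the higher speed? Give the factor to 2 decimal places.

Braking distance d = v²/(2a), so with a fixed, d ∝ v².
Factor = (92/31)² = 2.9677² = 8.8072.

Factor ≈ 8.81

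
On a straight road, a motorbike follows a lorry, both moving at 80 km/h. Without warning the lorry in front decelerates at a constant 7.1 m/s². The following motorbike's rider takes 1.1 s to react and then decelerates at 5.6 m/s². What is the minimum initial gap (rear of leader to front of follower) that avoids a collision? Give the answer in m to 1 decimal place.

80 km/h ÷ 3.6 = 22.2222 m/s.
Leader travels v²/(2a_L) = 493.826 / 14.200 = 34.776 m before stopping.
Follower covers v·t_r = 22.2222 × 1.1 = 24.444 m while reacting, then v²/(2a_F) = 493.826 / 11.200 = 44.092 m while braking, for a total of 24.444 + 44.092 = 68.536 m.
Since a_F ≤ a_L and the follower starts braking later, the follower is never slower than the leader, so the closest approach is when both have stopped.
Minimum gap = 68.536 − 34.776 = 33.760 m.

Minimum gap ≈ 33.8 m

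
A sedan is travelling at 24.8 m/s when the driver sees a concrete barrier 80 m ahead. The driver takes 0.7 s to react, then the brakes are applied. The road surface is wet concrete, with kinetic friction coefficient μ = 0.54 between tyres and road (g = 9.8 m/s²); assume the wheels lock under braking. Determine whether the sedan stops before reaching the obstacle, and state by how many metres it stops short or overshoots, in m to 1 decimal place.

a = μg = 0.54 × 9.8 = 5.292 m/s².
Reaction distance = 24.8000 × 0.7 = 17.360 m.
Braking distance = v²/(2a) = 615.040 / 10.584 = 58.110 m.
Total stopping distance = 17.360 + 58.110 = 75.470 m, vs 80 m available — it stops with 80 − 75.470 = 4.530 m to spare.

Yes — it stops 4.5 m short of the obstacle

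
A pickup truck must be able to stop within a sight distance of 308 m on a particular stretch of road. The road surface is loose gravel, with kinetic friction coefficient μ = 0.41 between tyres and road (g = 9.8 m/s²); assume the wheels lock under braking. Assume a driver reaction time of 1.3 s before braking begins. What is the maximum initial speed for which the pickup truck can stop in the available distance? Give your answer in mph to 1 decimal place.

a = μg = 0.41 × 9.8 = 4.018 m/s².
Stopping distance: v·t_r + v²/(2a) = 308 with t_r = 1.3 s and a = 4.018 m/s².
So v² + 10.447 v − 2475.09 = 0.
Positive root: v = −a·t_r + √((a·t_r)² + 2a·d) = −5.223 + √(27.280 + 2475.09) = 44.8007 m/s.
44.8007 m/s ÷ 0.44704 = 100.216 mph.

Maximum speed ≈ 100.2 mph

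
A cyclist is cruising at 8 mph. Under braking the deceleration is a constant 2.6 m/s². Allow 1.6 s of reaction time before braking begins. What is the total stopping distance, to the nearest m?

8 mph × 0.44704 = 3.5763 m/s.
Reaction distance = v·t_r = 3.5763 × 1.6 = 5.722 m.
Braking distance = v²/(2a) = 3.5763² / (2 × 2.600) = 12.790 / 5.200 = 2.460 m.
Total = 5.722 + 2.460 = 8.182 m.

Total stopping distance ≈ 8 m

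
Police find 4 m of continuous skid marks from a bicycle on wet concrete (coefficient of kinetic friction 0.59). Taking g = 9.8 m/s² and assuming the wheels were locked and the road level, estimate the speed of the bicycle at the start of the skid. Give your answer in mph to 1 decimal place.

Deceleration a = μg = 0.59 × 9.8 = 5.782 m/s².
v = √(2a·d) = √(2 × 5.782 × 4) = √46.256 = 6.8012 m/s.
= 6.8012 ÷ 0.44704 = 15.214 mph.

Initial speed ≈ 15.2 mph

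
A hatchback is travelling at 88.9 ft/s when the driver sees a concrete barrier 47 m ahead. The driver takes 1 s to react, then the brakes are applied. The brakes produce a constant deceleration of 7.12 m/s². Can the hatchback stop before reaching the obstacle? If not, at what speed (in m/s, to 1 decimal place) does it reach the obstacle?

No — it strikes the obstacle at 21.2 m/s

88.9 ft/s × 0.3048 = 27.0967 m/s.
Reaction distance = 27.0967 × 1 = 27.097 m.
Braking distance needed to stop: v²/(2a) = 734.231 / 14.240 = 51.561 m, so total needed = 27.097 + 51.561 = 78.658 m > 47 m — it cannot stop.
Distance remaining when braking begins: 47 − 27.097 = 19.903 m.
v² = v₀² − 2a·d = 734.231 − 2 × 7.120 × 19.903 = 450.812 m²/s².
v = √450.812 = 21.232 m/s.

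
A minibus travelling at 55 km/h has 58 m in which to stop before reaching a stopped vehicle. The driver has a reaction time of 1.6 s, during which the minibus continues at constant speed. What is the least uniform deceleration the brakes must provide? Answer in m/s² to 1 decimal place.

55 km/h ÷ 3.6 = 15.2778 m/s.
Distance covered during reaction = 15.2778 × 1.6 = 24.444 m.
Distance available for braking: 58 − 24.444 = 33.556 m.
v² = 2a·d ⇒ a = v²/(2d) = 15.2778² / (2 × 33.556) = 233.411 / 67.112 = 3.4779 m/s².

Required deceleration ≈ 3.5 m/s²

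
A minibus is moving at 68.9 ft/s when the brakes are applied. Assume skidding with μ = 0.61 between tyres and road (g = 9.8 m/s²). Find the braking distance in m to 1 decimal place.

68.9 ft/s × 0.3048 = 21.0007 m/s.
a = μg = 0.61 × 9.8 = 5.978 m/s².
Braking distance = v²/(2a) = 21.0007² / (2 × 5.978) = 441.029 / 11.956 = 36.888 m.

Braking distance ≈ 36.9 m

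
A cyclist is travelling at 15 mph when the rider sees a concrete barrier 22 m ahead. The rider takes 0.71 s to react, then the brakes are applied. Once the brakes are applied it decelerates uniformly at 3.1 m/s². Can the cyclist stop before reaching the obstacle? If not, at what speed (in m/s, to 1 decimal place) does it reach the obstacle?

Yes — it stops about 10.0 m short of the obstacle, so it never reaches it

15 mph × 0.44704 = 6.7056 m/s.
Reaction distance = 6.7056 × 0.71 = 4.761 m.
Braking distance = v²/(2a) = 44.965 / 6.200 = 7.252 m.
Total stopping distance = 4.761 + 7.252 = 12.013 m, vs 22 m available — it stops with 22 − 12.013 = 9.987 m to spare.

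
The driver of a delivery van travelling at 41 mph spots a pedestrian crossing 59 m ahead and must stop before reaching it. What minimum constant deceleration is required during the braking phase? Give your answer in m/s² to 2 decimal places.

41 mph × 0.44704 = 18.3286 m/s.
v² = 2a·d ⇒ a = v²/(2d) = 18.3286² / (2 × 59.000) = 335.938 / 118.000 = 2.8469 m/s².

Required deceleration ≈ 2.85 m/s²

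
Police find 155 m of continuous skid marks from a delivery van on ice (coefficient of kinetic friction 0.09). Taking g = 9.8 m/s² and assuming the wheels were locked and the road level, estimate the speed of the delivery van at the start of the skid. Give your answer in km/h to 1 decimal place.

Deceleration a = μg = 0.09 × 9.8 = 0.882 m/s².
v = √(2a·d) = √(2 × 0.882 × 155) = √273.420 = 16.5354 m/s.
= 16.5354 × 3.6 = 59.527 km/h.

Initial speed ≈ 59.5 km/h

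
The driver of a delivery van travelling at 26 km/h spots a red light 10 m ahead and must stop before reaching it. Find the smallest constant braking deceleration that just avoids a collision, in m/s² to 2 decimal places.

Required deceleration ≈ 2.61 m/s²

26 km/h ÷ 3.6 = 7.2222 m/s.
v² = 2a·d ⇒ a = v²/(2d) = 7.2222² / (2 × 10.000) = 52.160 / 20.000 = 2.6080 m/s².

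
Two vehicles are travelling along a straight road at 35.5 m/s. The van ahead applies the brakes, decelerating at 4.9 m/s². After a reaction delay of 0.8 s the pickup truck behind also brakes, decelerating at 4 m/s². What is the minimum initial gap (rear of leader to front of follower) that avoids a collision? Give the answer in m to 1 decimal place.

Minimum gap ≈ 57.3 m

Leader travels v²/(2a_L) = 1260.250 / 9.800 = 128.597 m before stopping.
Follower covers v·t_r = 35.5000 × 0.8 = 28.400 m while reacting, then v²/(2a_F) = 1260.250 / 8.000 = 157.531 m while braking, for a total of 28.400 + 157.531 = 185.931 m.
Since a_F ≤ a_L and the follower starts braking later, the follower is never slower than the leader, so the closest approach is when both have stopped.
Minimum gap = 185.931 − 128.597 = 57.334 m.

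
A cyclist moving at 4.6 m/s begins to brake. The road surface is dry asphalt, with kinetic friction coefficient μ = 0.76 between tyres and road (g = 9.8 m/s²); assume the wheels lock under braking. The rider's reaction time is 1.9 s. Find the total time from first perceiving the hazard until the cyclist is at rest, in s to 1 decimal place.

Total time ≈ 2.5 s

a = μg = 0.76 × 9.8 = 7.448 m/s².
Braking time = v/a = 4.6000 / 7.448 = 0.618 s.
Total = 1.9 + 0.618 = 2.518 s.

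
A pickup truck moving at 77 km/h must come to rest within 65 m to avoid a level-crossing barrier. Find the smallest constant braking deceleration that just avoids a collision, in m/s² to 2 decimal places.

77 km/h ÷ 3.6 = 21.3889 m/s.
v² = 2a·d ⇒ a = v²/(2d) = 21.3889² / (2 × 65.000) = 457.485 / 130.000 = 3.5191 m/s².

Required deceleration ≈ 3.52 m/s²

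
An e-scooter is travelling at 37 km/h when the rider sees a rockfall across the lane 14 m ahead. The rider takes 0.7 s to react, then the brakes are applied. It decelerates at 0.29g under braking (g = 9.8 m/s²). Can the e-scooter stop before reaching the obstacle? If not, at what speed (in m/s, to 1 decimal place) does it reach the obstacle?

No — it strikes the obstacle at 8.2 m/s

37 km/h ÷ 3.6 = 10.2778 m/s.
a = 0.29 × 9.8 = 2.842 m/s².
Reaction distance = 10.2778 × 0.7 = 7.194 m.
Braking distance needed to stop: v²/(2a) = 105.633 / 5.684 = 18.584 m, so total needed = 7.194 + 18.584 = 25.778 m > 14 m — it cannot stop.
Distance remaining when braking begins: 14 − 7.194 = 6.806 m.
v² = v₀² − 2a·d = 105.633 − 2 × 2.842 × 6.806 = 66.948 m²/s².
v = √66.948 = 8.182 m/s.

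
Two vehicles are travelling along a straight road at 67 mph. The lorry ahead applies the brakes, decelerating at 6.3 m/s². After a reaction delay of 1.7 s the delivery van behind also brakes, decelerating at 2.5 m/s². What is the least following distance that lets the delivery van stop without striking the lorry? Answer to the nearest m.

Minimum gap ≈ 159 m

67 mph × 0.44704 = 29.9517 m/s.
Leader travels v²/(2a_L) = 897.104 / 12.600 = 71.199 m before stopping.
Follower covers v·t_r = 29.9517 × 1.7 = 50.918 m while reacting, then v²/(2a_F) = 897.104 / 5.000 = 179.421 m while braking, for a total of 50.918 + 179.421 = 230.339 m.
Since a_F ≤ a_L and the follower starts braking later, the follower is never slower than the leader, so the closest approach is when both have stopped.
Minimum gap = 230.339 − 71.199 = 159.140 m.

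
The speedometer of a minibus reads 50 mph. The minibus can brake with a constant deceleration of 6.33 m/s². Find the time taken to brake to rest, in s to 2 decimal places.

50 mph × 0.44704 = 22.3520 m/s.
Braking time = v/a = 22.3520 / 6.330 = 3.531 s.

Braking time ≈ 3.53 s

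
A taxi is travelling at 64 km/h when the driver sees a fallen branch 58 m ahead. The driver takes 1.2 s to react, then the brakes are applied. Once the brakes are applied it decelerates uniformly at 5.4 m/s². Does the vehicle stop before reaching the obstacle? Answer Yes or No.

Yes

64 km/h ÷ 3.6 = 17.7778 m/s.
Reaction distance = 17.7778 × 1.2 = 21.333 m.
Braking distance = v²/(2a) = 316.050 / 10.800 = 29.264 m.
Total stopping distance = 21.333 + 29.264 = 50.597 m, vs 58 m available — it stops with 58 − 50.597 = 7.403 m to spare.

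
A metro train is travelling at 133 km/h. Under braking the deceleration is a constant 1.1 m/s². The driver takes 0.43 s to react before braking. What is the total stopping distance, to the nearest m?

133 km/h ÷ 3.6 = 36.9444 m/s.
Reaction distance = v·t_r = 36.9444 × 0.43 = 15.886 m.
Braking distance = v²/(2a) = 36.9444² / (2 × 1.100) = 1364.889 / 2.200 = 620.404 m.
Total = 15.886 + 620.404 = 636.290 m.

Total stopping distance ≈ 636 m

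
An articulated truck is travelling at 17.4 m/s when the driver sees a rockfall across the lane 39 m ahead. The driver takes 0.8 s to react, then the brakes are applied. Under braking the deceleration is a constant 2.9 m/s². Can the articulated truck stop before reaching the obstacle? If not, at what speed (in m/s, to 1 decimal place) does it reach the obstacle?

No — it strikes the obstacle at 12.5 m/s

Reaction distance = 17.4000 × 0.8 = 13.920 m.
Braking distance needed to stop: v²/(2a) = 302.760 / 5.800 = 52.200 m, so total needed = 13.920 + 52.200 = 66.120 m > 39 m — it cannot stop.
Distance remaining when braking begins: 39 − 13.920 = 25.080 m.
v² = v₀² − 2a·d = 302.760 − 2 × 2.900 × 25.080 = 157.296 m²/s².
v = √157.296 = 12.542 m/s.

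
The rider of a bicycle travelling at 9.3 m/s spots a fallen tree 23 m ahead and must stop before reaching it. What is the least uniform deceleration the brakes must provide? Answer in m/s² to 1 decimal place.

Required deceleration ≈ 1.9 m/s²

v² = 2a·d ⇒ a = v²/(2d) = 9.3000² / (2 × 23.000) = 86.490 / 46.000 = 1.8802 m/s².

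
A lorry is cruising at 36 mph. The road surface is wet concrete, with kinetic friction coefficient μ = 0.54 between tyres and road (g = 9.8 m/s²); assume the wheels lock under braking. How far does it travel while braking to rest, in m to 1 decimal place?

36 mph × 0.44704 = 16.0934 m/s.
a = μg = 0.54 × 9.8 = 5.292 m/s².
Braking distance = v²/(2a) = 16.0934² / (2 × 5.292) = 258.998 / 10.584 = 24.471 m.

Braking distance ≈ 24.5 m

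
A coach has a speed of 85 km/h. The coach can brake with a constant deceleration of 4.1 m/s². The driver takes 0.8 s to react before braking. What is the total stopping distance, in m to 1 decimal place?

Total stopping distance ≈ 86.9 m

85 km/h ÷ 3.6 = 23.6111 m/s.
Reaction distance = v·t_r = 23.6111 × 0.8 = 18.889 m.
Braking distance = v²/(2a) = 23.6111² / (2 × 4.100) = 557.484 / 8.200 = 67.986 m.
Total = 18.889 + 67.986 = 86.875 m.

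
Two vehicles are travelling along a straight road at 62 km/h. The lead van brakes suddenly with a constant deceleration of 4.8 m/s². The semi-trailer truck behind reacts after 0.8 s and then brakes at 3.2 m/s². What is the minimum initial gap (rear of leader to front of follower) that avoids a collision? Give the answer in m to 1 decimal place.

Minimum gap ≈ 29.2 m

62 km/h ÷ 3.6 = 17.2222 m/s.
Leader travels v²/(2a_L) = 296.604 / 9.600 = 30.896 m before stopping.
Follower covers v·t_r = 17.2222 × 0.8 = 13.778 m while reacting, then v²/(2a_F) = 296.604 / 6.400 = 46.344 m while braking, for a total of 13.778 + 46.344 = 60.122 m.
Since a_F ≤ a_L and the follower starts braking later, the follower is never slower than the leader, so the closest approach is when both have stopped.
Minimum gap = 60.122 − 30.896 = 29.226 m.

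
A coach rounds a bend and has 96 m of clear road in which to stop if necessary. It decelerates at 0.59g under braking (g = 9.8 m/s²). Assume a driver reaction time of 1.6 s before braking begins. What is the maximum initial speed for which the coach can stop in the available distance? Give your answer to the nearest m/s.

Maximum speed ≈ 25 m/s

a = 0.59 × 9.8 = 5.782 m/s².
Stopping distance: v·t_r + v²/(2a) = 96 with t_r = 1.6 s and a = 5.782 m/s².
So v² + 18.502 v − 1110.14 = 0.
Positive root: v = −a·t_r + √((a·t_r)² + 2a·d) = −9.251 + √(85.581 + 1110.14) = 25.3282 m/s.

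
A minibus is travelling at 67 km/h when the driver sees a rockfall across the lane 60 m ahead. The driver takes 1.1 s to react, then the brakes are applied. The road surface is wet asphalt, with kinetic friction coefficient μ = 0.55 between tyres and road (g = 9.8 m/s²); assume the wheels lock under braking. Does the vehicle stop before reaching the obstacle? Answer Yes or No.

Yes

67 km/h ÷ 3.6 = 18.6111 m/s.
a = μg = 0.55 × 9.8 = 5.390 m/s².
Reaction distance = 18.6111 × 1.1 = 20.472 m.
Braking distance = v²/(2a) = 346.373 / 10.780 = 32.131 m.
Total stopping distance = 20.472 + 32.131 = 52.603 m, vs 60 m available — it stops with 60 − 52.603 = 7.397 m to spare.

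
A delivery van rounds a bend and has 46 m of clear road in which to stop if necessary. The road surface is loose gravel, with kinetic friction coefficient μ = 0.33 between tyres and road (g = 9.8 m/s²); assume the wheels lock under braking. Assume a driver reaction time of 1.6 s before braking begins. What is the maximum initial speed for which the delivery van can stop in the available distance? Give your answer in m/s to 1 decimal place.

a = μg = 0.33 × 9.8 = 3.234 m/s².
Stopping distance: v·t_r + v²/(2a) = 46 with t_r = 1.6 s and a = 3.234 m/s².
So v² + 10.349 v − 297.53 = 0.
Positive root: v = −a·t_r + √((a·t_r)² + 2a·d) = −5.174 + √(26.770 + 297.53) = 12.8343 m/s.

Maximum speed ≈ 12.8 m/s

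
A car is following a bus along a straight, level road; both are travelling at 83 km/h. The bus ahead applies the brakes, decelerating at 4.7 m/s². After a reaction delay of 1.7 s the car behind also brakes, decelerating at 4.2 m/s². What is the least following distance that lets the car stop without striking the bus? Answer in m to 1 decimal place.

83 km/h ÷ 3.6 = 23.0556 m/s.
Leader travels v²/(2a_L) = 531.561 / 9.400 = 56.549 m before stopping.
Follower covers v·t_r = 23.0556 × 1.7 = 39.195 m while reacting, then v²/(2a_F) = 531.561 / 8.400 = 63.281 m while braking, for a total of 39.195 + 63.281 = 102.476 m.
Since a_F ≤ a_L and the follower starts braking later, the follower is never slower than the leader, so the closest approach is when both have stopped.
Minimum gap = 102.476 − 56.549 = 45.927 m.

Minimum gap ≈ 45.9 m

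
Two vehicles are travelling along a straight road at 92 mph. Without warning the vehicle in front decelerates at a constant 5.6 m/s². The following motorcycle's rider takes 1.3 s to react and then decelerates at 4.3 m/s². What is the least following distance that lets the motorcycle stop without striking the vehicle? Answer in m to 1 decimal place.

Minimum gap ≈ 99.1 m

92 mph × 0.44704 = 41.1277 m/s.
Leader travels v²/(2a_L) = 1691.488 / 11.200 = 151.026 m before stopping.
Follower covers v·t_r = 41.1277 × 1.3 = 53.466 m while reacting, then v²/(2a_F) = 1691.488 / 8.600 = 196.685 m while braking, for a total of 53.466 + 196.685 = 250.151 m.
Since a_F ≤ a_L and the follower starts braking later, the follower is never slower than the leader, so the closest approach is when both have stopped.
Minimum gap = 250.151 − 151.026 = 99.125 m.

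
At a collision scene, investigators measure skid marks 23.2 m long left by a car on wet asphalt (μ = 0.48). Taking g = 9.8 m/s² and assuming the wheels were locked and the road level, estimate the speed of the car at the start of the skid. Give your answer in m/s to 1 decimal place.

Initial speed ≈ 14.8 m/s

Deceleration a = μg = 0.48 × 9.8 = 4.704 m/s².
v = √(2a·d) = √(2 × 4.704 × 23.2) = √218.266 = 14.7738 m/s.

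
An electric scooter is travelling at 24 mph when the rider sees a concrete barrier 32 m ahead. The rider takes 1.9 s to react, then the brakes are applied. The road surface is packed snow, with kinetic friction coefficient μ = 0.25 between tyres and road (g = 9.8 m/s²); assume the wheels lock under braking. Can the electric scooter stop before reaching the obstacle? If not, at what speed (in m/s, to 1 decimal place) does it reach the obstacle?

24 mph × 0.44704 = 10.7290 m/s.
a = μg = 0.25 × 9.8 = 2.450 m/s².
Reaction distance = 10.7290 × 1.9 = 20.385 m.
Braking distance needed to stop: v²/(2a) = 115.111 / 4.900 = 23.492 m, so total needed = 20.385 + 23.492 = 43.877 m > 32 m — it cannot stop.
Distance remaining when braking begins: 32 − 20.385 = 11.615 m.
v² = v₀² − 2a·d = 115.111 − 2 × 2.450 × 11.615 = 58.197 m²/s².
v = √58.197 = 7.629 m/s.

No — it strikes the obstacle at 7.6 m/s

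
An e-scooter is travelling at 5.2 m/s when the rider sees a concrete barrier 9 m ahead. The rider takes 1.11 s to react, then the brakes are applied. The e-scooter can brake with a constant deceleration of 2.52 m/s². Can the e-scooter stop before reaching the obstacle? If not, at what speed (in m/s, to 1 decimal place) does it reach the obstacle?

No — it strikes the obstacle at 3.3 m/s

Reaction distance = 5.2000 × 1.11 = 5.772 m.
Braking distance needed to stop: v²/(2a) = 27.040 / 5.040 = 5.365 m, so total needed = 5.772 + 5.365 = 11.137 m > 9 m — it cannot stop.
Distance remaining when braking begins: 9 − 5.772 = 3.228 m.
v² = v₀² − 2a·d = 27.040 − 2 × 2.520 × 3.228 = 10.771 m²/s².
v = √10.771 = 3.282 m/s.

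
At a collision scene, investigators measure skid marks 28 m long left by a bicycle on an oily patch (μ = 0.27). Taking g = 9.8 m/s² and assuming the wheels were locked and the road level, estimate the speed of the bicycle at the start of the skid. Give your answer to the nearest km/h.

Deceleration a = μg = 0.27 × 9.8 = 2.646 m/s².
v = √(2a·d) = √(2 × 2.646 × 28) = √148.176 = 12.1728 m/s.
= 12.1728 × 3.6 = 43.822 km/h.

Initial speed ≈ 44 km/h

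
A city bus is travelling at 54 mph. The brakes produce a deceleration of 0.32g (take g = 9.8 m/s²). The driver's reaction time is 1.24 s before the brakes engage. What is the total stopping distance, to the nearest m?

54 mph × 0.44704 = 24.1402 m/s.
a = 0.32 × 9.8 = 3.136 m/s².
Reaction distance = v·t_r = 24.1402 × 1.24 = 29.934 m.
Braking distance = v²/(2a) = 24.1402² / (2 × 3.136) = 582.749 / 6.272 = 92.913 m.
Total = 29.934 + 92.913 = 122.847 m.

Total stopping distance ≈ 123 m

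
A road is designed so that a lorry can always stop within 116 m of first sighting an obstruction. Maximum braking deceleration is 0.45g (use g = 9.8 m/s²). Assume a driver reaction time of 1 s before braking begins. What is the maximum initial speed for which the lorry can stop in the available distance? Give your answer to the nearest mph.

Maximum speed ≈ 62 mph

a = 0.45 × 9.8 = 4.410 m/s².
Stopping distance: v·t_r + v²/(2a) = 116 with t_r = 1 s and a = 4.410 m/s².
So v² + 8.820 v − 1023.12 = 0.
Positive root: v = −a·t_r + √((a·t_r)² + 2a·d) = −4.410 + √(19.448 + 1023.12) = 27.8788 m/s.
27.8788 m/s ÷ 0.44704 = 62.363 mph.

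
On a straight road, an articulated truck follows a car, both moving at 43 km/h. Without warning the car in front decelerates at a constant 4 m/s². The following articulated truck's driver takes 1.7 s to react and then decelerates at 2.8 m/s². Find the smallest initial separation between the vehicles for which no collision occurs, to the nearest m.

43 km/h ÷ 3.6 = 11.9444 m/s.
Leader travels v²/(2a_L) = 142.669 / 8.000 = 17.834 m before stopping.
Follower covers v·t_r = 11.9444 × 1.7 = 20.305 m while reacting, then v²/(2a_F) = 142.669 / 5.600 = 25.477 m while braking, for a total of 20.305 + 25.477 = 45.782 m.
Since a_F ≤ a_L and the follower starts braking later, the follower is never slower than the leader, so the closest approach is when both have stopped.
Minimum gap = 45.782 − 17.834 = 27.948 m.

Minimum gap ≈ 28 m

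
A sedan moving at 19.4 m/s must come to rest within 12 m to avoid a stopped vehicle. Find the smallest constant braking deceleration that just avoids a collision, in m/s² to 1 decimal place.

Required deceleration ≈ 15.7 m/s²

v² = 2a·d ⇒ a = v²/(2d) = 19.4000² / (2 × 12.000) = 376.360 / 24.000 = 15.6817 m/s².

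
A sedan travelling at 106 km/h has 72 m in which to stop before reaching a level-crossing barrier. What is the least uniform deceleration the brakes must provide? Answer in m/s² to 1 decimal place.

106 km/h ÷ 3.6 = 29.4444 m/s.
v² = 2a·d ⇒ a = v²/(2d) = 29.4444² / (2 × 72.000) = 866.973 / 144.000 = 6.0206 m/s².

Required deceleration ≈ 6.0 m/s²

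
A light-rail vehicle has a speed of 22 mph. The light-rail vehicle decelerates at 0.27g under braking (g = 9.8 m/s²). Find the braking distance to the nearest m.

22 mph × 0.44704 = 9.8349 m/s.
a = 0.27 × 9.8 = 2.646 m/s².
Braking distance = v²/(2a) = 9.8349² / (2 × 2.646) = 96.725 / 5.292 = 18.278 m.

Braking distance ≈ 18 m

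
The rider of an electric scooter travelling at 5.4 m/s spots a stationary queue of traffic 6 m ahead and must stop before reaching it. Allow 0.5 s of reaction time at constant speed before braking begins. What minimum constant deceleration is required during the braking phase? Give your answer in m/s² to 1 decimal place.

Required deceleration ≈ 4.4 m/s²

Distance covered during reaction = 5.4000 × 0.5 = 2.700 m.
Distance available for braking: 6 − 2.700 = 3.300 m.
v² = 2a·d ⇒ a = v²/(2d) = 5.4000² / (2 × 3.300) = 29.160 / 6.600 = 4.4182 m/s².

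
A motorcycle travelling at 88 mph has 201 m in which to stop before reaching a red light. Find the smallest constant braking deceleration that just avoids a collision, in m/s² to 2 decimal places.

88 mph × 0.44704 = 39.3395 m/s.
v² = 2a·d ⇒ a = v²/(2d) = 39.3395² / (2 × 201.000) = 1547.596 / 402.000 = 3.8497 m/s².

Required deceleration ≈ 3.85 m/s²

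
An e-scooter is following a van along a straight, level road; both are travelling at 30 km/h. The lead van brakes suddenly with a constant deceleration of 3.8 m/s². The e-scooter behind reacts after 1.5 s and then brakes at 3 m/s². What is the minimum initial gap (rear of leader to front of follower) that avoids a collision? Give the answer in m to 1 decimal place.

Minimum gap ≈ 14.9 m

30 km/h ÷ 3.6 = 8.3333 m/s.
Leader travels v²/(2a_L) = 69.444 / 7.600 = 9.137 m before stopping.
Follower covers v·t_r = 8.3333 × 1.5 = 12.500 m while reacting, then v²/(2a_F) = 69.444 / 6.000 = 11.574 m while braking, for a total of 12.500 + 11.574 = 24.074 m.
Since a_F ≤ a_L and the follower starts braking later, the follower is never slower than the leader, so the closest approach is when both have stopped.
Minimum gap = 24.074 − 9.137 = 14.937 m.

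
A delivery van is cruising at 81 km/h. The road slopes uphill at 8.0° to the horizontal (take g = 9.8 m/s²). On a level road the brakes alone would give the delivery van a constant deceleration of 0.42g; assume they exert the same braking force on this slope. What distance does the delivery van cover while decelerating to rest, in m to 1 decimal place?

81 km/h ÷ 3.6 = 22.5000 m/s.
a = 0.42 × 9.8 = 4.116 m/s².
Gravity along the uphill slope adds to the braking deceleration: a_eff = 4.116 + 9.8·sin 8.0° = 4.116 + 1.364 = 5.480 m/s².
Braking distance = v²/(2a) = 22.5000² / (2 × 5.480) = 506.250 / 10.960 = 46.191 m.

Braking distance ≈ 46.2 m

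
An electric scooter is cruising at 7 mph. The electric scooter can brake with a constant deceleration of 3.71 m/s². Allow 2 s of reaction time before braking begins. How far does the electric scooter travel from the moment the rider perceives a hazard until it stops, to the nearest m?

7 mph × 0.44704 = 3.1293 m/s.
Reaction distance = v·t_r = 3.1293 × 2 = 6.259 m.
Braking distance = v²/(2a) = 3.1293² / (2 × 3.710) = 9.793 / 7.420 = 1.320 m.
Total = 6.259 + 1.320 = 7.579 m.

Total stopping distance ≈ 8 m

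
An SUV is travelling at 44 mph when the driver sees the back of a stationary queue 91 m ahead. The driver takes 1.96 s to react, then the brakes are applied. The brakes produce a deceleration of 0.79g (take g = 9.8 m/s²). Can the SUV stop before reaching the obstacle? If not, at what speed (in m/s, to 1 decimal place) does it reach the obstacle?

Yes — it stops about 27.5 m short of the obstacle, so it never reaches it

44 mph × 0.44704 = 19.6698 m/s.
a = 0.79 × 9.8 = 7.742 m/s².
Reaction distance = 19.6698 × 1.96 = 38.553 m.
Braking distance = v²/(2a) = 386.901 / 15.484 = 24.987 m.
Total stopping distance = 38.553 + 24.987 = 63.540 m, vs 91 m available — it stops with 91 − 63.540 = 27.460 m to spare.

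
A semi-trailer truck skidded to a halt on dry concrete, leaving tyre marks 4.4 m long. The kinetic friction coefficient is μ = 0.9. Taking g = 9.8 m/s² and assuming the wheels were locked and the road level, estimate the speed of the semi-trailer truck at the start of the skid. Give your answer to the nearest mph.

Deceleration a = μg = 0.9 × 9.8 = 8.820 m/s².
v = √(2a·d) = √(2 × 8.820 × 4.4) = √77.616 = 8.8100 m/s.
= 8.8100 ÷ 0.44704 = 19.707 mph.

Initial speed ≈ 20 mph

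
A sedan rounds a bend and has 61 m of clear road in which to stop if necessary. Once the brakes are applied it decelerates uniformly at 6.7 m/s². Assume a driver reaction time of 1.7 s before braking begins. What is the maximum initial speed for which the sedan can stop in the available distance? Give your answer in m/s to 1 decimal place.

Maximum speed ≈ 19.4 m/s

Stopping distance: v·t_r + v²/(2a) = 61 with t_r = 1.7 s and a = 6.700 m/s².
So v² + 22.780 v − 817.40 = 0.
Positive root: v = −a·t_r + √((a·t_r)² + 2a·d) = −11.390 + √(129.732 + 817.40) = 19.3855 m/s.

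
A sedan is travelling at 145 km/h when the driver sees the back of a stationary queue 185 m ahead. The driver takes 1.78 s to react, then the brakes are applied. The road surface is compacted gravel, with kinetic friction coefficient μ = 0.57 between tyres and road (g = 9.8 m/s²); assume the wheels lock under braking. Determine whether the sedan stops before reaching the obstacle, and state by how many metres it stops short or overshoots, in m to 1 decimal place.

No — it overshoots by 31.9 m

145 km/h ÷ 3.6 = 40.2778 m/s.
a = μg = 0.57 × 9.8 = 5.586 m/s².
Reaction distance = 40.2778 × 1.78 = 71.694 m.
Braking distance = v²/(2a) = 1622.301 / 11.172 = 145.211 m.
Total stopping distance = 71.694 + 145.211 = 216.905 m, vs 185 m available — it cannot stop in time and overshoots by 216.905 − 185 = 31.905 m.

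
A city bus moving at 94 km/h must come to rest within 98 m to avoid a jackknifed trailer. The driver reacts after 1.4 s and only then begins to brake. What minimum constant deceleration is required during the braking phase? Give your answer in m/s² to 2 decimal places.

94 km/h ÷ 3.6 = 26.1111 m/s.
Distance covered during reaction = 26.1111 × 1.4 = 36.556 m.
Distance available for braking: 98 − 36.556 = 61.444 m.
v² = 2a·d ⇒ a = v²/(2d) = 26.1111² / (2 × 61.444) = 681.790 / 122.888 = 5.5481 m/s².

Required deceleration ≈ 5.55 m/s²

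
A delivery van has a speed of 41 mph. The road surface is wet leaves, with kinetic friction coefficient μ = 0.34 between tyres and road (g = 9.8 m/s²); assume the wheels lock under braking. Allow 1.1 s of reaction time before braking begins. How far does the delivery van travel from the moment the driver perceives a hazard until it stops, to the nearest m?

Total stopping distance ≈ 71 m

41 mph × 0.44704 = 18.3286 m/s.
a = μg = 0.34 × 9.8 = 3.332 m/s².
Reaction distance = v·t_r = 18.3286 × 1.1 = 20.161 m.
Braking distance = v²/(2a) = 18.3286² / (2 × 3.332) = 335.938 / 6.664 = 50.411 m.
Total = 20.161 + 50.411 = 70.572 m.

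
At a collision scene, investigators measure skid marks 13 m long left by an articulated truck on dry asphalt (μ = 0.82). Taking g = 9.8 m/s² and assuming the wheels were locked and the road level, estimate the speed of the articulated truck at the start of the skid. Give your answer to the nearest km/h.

Initial speed ≈ 52 km/h

Deceleration a = μg = 0.82 × 9.8 = 8.036 m/s².
v = √(2a·d) = √(2 × 8.036 × 13) = √208.936 = 14.4546 m/s.
= 14.4546 × 3.6 = 52.037 km/h.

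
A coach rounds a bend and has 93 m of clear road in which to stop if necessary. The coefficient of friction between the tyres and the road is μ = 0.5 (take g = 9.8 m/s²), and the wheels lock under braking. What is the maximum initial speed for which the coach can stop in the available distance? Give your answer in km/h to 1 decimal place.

a = μg = 0.5 × 9.8 = 4.900 m/s².
v²/(2a) = d ⇒ v = √(2 × 4.900 × 93) = √911.40 = 30.1894 m/s.
30.1894 m/s × 3.6 = 108.682 km/h.

Maximum speed ≈ 108.7 km/h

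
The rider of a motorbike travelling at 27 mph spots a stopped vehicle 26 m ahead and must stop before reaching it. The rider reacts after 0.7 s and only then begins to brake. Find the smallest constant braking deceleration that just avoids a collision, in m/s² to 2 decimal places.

Required deceleration ≈ 4.15 m/s²

27 mph × 0.44704 = 12.0701 m/s.
Distance covered during reaction = 12.0701 × 0.7 = 8.449 m.
Distance available for braking: 26 − 8.449 = 17.551 m.
v² = 2a·d ⇒ a = v²/(2d) = 12.0701² / (2 × 17.551) = 145.687 / 35.102 = 4.1504 m/s².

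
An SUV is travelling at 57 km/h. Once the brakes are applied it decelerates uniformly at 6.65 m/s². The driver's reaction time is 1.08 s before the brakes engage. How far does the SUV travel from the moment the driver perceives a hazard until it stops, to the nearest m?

Total stopping distance ≈ 36 m

57 km/h ÷ 3.6 = 15.8333 m/s.
Reaction distance = v·t_r = 15.8333 × 1.08 = 17.100 m.
Braking distance = v²/(2a) = 15.8333² / (2 × 6.650) = 250.693 / 13.300 = 18.849 m.
Total = 17.100 + 18.849 = 35.949 m.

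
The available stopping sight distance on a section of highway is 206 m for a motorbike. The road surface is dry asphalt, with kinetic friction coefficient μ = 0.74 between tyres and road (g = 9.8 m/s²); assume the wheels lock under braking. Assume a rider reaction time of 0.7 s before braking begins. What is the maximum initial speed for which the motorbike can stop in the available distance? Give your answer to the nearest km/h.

Maximum speed ≈ 179 km/h

a = μg = 0.74 × 9.8 = 7.252 m/s².
Stopping distance: v·t_r + v²/(2a) = 206 with t_r = 0.7 s and a = 7.252 m/s².
So v² + 10.153 v − 2987.82 = 0.
Positive root: v = −a·t_r + √((a·t_r)² + 2a·d) = −5.076 + √(25.766 + 2987.82) = 49.8201 m/s.
49.8201 m/s × 3.6 = 179.352 km/h.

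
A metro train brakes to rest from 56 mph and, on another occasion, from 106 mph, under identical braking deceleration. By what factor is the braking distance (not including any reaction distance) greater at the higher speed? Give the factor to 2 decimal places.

Braking distance d = v²/(2a), so with a fixed, d ∝ v².
Factor = (106/56)² = 1.8929² = 3.5831.

Factor ≈ 3.58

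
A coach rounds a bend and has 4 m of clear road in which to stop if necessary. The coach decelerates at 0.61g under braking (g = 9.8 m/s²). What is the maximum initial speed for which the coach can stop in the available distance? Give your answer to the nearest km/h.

Maximum speed ≈ 25 km/h

a = 0.61 × 9.8 = 5.978 m/s².
v²/(2a) = d ⇒ v = √(2 × 5.978 × 4) = √47.82 = 6.9152 m/s.
6.9152 m/s × 3.6 = 24.895 km/h.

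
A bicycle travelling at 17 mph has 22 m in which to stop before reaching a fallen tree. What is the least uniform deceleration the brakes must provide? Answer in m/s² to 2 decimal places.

Required deceleration ≈ 1.31 m/s²

17 mph × 0.44704 = 7.5997 m/s.
v² = 2a·d ⇒ a = v²/(2d) = 7.5997² / (2 × 22.000) = 57.755 / 44.000 = 1.3126 m/s².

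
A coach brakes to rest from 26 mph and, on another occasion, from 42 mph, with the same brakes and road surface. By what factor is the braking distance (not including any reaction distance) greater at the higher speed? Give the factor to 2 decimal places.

Factor ≈ 2.61

Braking distance d = v²/(2a), so with a fixed, d ∝ v².
Factor = (42/26)² = 1.6154² = 2.6095.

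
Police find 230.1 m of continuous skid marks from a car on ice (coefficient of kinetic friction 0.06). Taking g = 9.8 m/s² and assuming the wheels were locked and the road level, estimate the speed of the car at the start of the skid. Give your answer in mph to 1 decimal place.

Initial speed ≈ 36.8 mph

Deceleration a = μg = 0.06 × 9.8 = 0.588 m/s².
v = √(2a·d) = √(2 × 0.588 × 230.1) = √270.598 = 16.4499 m/s.
= 16.4499 ÷ 0.44704 = 36.797 mph.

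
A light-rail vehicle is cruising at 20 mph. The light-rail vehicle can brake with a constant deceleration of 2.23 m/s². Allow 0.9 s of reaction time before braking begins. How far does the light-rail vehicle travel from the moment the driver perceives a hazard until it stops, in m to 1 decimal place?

Total stopping distance ≈ 26.0 m

20 mph × 0.44704 = 8.9408 m/s.
Reaction distance = v·t_r = 8.9408 × 0.9 = 8.047 m.
Braking distance = v²/(2a) = 8.9408² / (2 × 2.230) = 79.938 / 4.460 = 17.923 m.
Total = 8.047 + 17.923 = 25.970 m.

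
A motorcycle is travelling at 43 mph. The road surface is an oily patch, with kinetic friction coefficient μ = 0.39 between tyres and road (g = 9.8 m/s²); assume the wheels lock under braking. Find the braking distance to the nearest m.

43 mph × 0.44704 = 19.2227 m/s.
a = μg = 0.39 × 9.8 = 3.822 m/s².
Braking distance = v²/(2a) = 19.2227² / (2 × 3.822) = 369.512 / 7.644 = 48.340 m.

Braking distance ≈ 48 m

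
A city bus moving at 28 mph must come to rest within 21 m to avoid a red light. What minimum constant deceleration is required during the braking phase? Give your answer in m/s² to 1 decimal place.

Required deceleration ≈ 3.7 m/s²

28 mph × 0.44704 = 12.5171 m/s.
v² = 2a·d ⇒ a = v²/(2d) = 12.5171² / (2 × 21.000) = 156.678 / 42.000 = 3.7304 m/s².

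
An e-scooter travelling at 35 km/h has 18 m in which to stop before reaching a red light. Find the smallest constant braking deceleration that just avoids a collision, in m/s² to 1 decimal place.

35 km/h ÷ 3.6 = 9.7222 m/s.
v² = 2a·d ⇒ a = v²/(2d) = 9.7222² / (2 × 18.000) = 94.521 / 36.000 = 2.6256 m/s².

Required deceleration ≈ 2.6 m/s²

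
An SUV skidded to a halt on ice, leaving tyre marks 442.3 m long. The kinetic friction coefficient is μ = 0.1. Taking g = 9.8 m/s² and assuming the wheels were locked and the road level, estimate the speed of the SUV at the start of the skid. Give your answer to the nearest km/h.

Initial speed ≈ 106 km/h

Deceleration a = μg = 0.1 × 9.8 = 0.980 m/s².
v = √(2a·d) = √(2 × 0.980 × 442.3) = √866.908 = 29.4433 m/s.
= 29.4433 × 3.6 = 105.996 km/h.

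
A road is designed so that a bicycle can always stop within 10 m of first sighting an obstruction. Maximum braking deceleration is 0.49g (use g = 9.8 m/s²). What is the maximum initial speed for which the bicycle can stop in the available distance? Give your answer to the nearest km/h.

Maximum speed ≈ 35 km/h

a = 0.49 × 9.8 = 4.802 m/s².
v²/(2a) = d ⇒ v = √(2 × 4.802 × 10) = √96.04 = 9.8000 m/s.
9.8000 m/s × 3.6 = 35.280 km/h.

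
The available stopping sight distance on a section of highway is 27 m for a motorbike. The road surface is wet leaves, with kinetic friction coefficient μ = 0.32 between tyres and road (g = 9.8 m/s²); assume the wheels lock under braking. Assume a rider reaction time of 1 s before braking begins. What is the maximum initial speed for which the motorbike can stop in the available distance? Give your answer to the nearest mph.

a = μg = 0.32 × 9.8 = 3.136 m/s².
Stopping distance: v·t_r + v²/(2a) = 27 with t_r = 1 s and a = 3.136 m/s².
So v² + 6.272 v − 169.34 = 0.
Positive root: v = −a·t_r + √((a·t_r)² + 2a·d) = −3.136 + √(9.834 + 169.34) = 10.2496 m/s.
10.2496 m/s ÷ 0.44704 = 22.928 mph.

Maximum speed ≈ 23 mph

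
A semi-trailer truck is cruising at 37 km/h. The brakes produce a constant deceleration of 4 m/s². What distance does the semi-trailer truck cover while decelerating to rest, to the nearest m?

37 km/h ÷ 3.6 = 10.2778 m/s.
Braking distance = v²/(2a) = 10.2778² / (2 × 4.000) = 105.633 / 8.000 = 13.204 m.

Braking distance ≈ 13 m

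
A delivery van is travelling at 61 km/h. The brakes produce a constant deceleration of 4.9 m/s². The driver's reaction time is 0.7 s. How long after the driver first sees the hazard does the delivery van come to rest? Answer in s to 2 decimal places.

61 km/h ÷ 3.6 = 16.9444 m/s.
Braking time = v/a = 16.9444 / 4.900 = 3.458 s.
Total = 0.7 + 3.458 = 4.158 s.

Total time ≈ 4.16 s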